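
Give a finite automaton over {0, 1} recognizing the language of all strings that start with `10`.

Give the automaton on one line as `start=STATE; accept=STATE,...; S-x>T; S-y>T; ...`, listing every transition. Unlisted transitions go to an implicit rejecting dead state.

Walk along `10` while the input agrees: from q0 take `1` to q1, and so on. Any deviation drops to the rejecting sink q3. Once q2 is reached the prefix is confirmed and every continuation is accepted.
With 4 states:
        0   1  
>  q0   q3  q1 
   q1   q2  q3 
 * q2   q2  q2 
   q3   q3  q3 
(> = start, * = accepting)

start=q0; accept=q2; q0-0>q3; q0-1>q1; q1-0>q2; q1-1>q3; q2-0>q2; q2-1>q2; q3-0>q3; q3-1>q3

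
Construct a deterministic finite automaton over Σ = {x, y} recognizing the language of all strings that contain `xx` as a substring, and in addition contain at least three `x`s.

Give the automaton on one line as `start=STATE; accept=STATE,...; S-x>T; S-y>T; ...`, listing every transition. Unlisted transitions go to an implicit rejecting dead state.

start=A; accept=E; A-x>B; A-y>A; B-x>C; B-y>D; C-x>E; C-y>C; D-x>F; D-y>D; E-x>E; E-y>E; F-x>E; F-y>D

Handle the two conditions separately and then intersect. One (3 states) tracks whether and how much of `xx` has been seen; the other (5 states) tracks the count of `x`s, saturating at 4. Each combined state is a pair, one component from each; accept when both components accept. Equivalent product states are then merged.
6 states suffice.
       x  y 
>  A   B  A 
   B   C  D 
   C   E  C 
   D   F  D 
 * E   E  E 
   F   E  D 
(> = start, * = accepting)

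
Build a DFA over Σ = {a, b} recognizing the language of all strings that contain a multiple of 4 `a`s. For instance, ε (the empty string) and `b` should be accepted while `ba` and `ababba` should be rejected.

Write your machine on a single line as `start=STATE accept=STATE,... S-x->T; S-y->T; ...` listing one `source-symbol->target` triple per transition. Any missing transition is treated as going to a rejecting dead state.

Keep the running count of `a`s modulo 4: each `a` advances along the cycle q0 → q1 → q2 → q3 → q0 while other symbols loop. Accept at q0.
With 4 states:
        a   b  
>* q0   q1  q0 
   q1   q2  q1 
   q2   q3  q2 
   q3   q0  q3 
(> = start, * = accepting)

start=q0; accept=q0; q0-a->q1; q0-b->q0; q1-a->q2; q1-b->q1; q2-a->q3; q2-b->q2; q3-a->q0; q3-b->q3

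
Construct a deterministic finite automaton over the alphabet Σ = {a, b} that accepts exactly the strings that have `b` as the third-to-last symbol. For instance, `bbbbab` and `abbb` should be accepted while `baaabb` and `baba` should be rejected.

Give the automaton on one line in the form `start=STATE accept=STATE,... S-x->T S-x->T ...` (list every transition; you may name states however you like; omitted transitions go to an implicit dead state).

A DFA must remember the last 3 symbols (since which symbol is third-to-last isn't known until the input ends). Use one state per possible window of the last ≤3 symbols; accept from those whose window starts with `b`.
A 15-state machine:
          a    b  
>  q0     q1   q2 
   q1     q3   q4 
   q2     q5   q6 
   q3     q7   q8 
   q4     q9  q10 
   q5    q11  q12 
   q6    q13  q14 
   q7     q7   q8 
   q8     q9  q10 
   q9    q11  q12 
   q10   q13  q14 
 * q11    q7   q8 
 * q12    q9  q10 
 * q13   q11  q12 
 * q14   q13  q14 
(> = start, * = accepting)

start=q0 accept=q11,q12,q13,q14 q0-a->q1 q0-b->q2 q1-a->q3 q1-b->q4 q2-a->q5 q2-b->q6 q3-a->q7 q3-b->q8 q4-a->q9 q4-b->q10 q5-a->q11 q5-b->q12 q6-a->q13 q6-b->q14 q7-a->q7 q7-b->q8 q8-a->q9 q8-b->q10 q9-a->q11 q9-b->q12 q10-a->q13 q10-b->q14 q11-a->q7 q11-b->q8 q12-a->q9 q12-b->q10 q13-a->q11 q13-b->q12 q14-a->q13 q14-b->q14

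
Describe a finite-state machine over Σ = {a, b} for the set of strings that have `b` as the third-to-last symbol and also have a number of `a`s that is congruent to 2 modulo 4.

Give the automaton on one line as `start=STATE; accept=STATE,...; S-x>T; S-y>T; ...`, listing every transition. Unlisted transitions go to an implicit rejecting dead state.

start=s0; accept=s10,s12,s13,s14; s0-a>s1; s0-b>s2; s1-a>s3; s1-b>s4; s2-a>s5; s2-b>s2; s3-a>s6; s3-b>s7; s4-a>s8; s4-b>s9; s5-a>s10; s5-b>s4; s6-a>s0; s6-b>s6; s7-a>s6; s7-b>s11; s8-a>s6; s8-b>s12; s9-a>s13; s9-b>s9; s10-a>s6; s10-b>s7; s11-a>s6; s11-b>s14; s12-a>s6; s12-b>s11; s13-a>s6; s13-b>s12; s14-a>s6; s14-b>s14

Handle the two conditions separately and then intersect. The first has 15 states tracking the last 3 symbols read; the second has 4 states tracking the count of `a`s modulo 4. A product state is a pair (one from each), accepting exactly when both do. After merging equivalent states the machine shrinks.
          a    b  
>  s0     s1   s2 
   s1     s3   s4 
   s2     s5   s2 
   s3     s6   s7 
   s4     s8   s9 
   s5    s10   s4 
   s6     s0   s6 
   s7     s6  s11 
   s8     s6  s12 
   s9    s13   s9 
 * s10    s6   s7 
   s11    s6  s14 
 * s12    s6  s11 
 * s13    s6  s12 
 * s14    s6  s14 
(> = start, * = accepting)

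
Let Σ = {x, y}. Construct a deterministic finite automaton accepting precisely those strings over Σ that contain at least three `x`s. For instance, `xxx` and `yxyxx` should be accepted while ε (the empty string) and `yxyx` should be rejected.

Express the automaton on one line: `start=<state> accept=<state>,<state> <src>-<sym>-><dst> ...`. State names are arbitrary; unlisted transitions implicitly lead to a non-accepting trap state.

start=A accept=D,E A-x->B A-y->A B-x->C B-y->B C-x->D C-y->C D-x->E D-y->D E-x->E E-y->E

Only the number of `x`s matters, and only up to 4. Make a chain A → B → C → D → E advanced by each `x` (with E absorbing); every other symbol self-loops. The accepting set is {D, E}.
5 states suffice.
       x  y 
>  A   B  A 
   B   C  B 
   C   D  C 
 * D   E  D 
 * E   E  E 
(> = start, * = accepting)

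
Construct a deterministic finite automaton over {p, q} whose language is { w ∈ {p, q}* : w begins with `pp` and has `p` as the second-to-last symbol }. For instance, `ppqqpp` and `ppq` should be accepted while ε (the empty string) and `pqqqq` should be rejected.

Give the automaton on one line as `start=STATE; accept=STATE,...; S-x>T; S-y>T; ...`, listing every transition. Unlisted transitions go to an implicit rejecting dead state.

Handle the two conditions separately and then intersect. One (4 states) tracks whether the input so far still matches the prefix `pp`; the other (7 states) tracks the last 2 symbols read. Each combined state is a pair, one component from each; accept when both components accept. Minimizing collapses redundant product states.
With 7 states:
       p  q 
>  A   B  C 
   B   D  C 
   C   C  C 
 * D   D  E 
 * E   F  G 
   F   D  E 
   G   F  G 
(> = start, * = accepting)

start=A; accept=D,E; A-p>B; A-q>C; B-p>D; B-q>C; C-p>C; C-q>C; D-p>D; D-q>E; E-p>F; E-q>G; F-p>D; F-q>E; G-p>F; G-q>G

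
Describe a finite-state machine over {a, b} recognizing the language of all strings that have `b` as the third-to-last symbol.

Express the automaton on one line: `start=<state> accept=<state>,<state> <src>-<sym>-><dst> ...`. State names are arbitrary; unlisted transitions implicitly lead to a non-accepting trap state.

start=q0 accept=q11,q12,q13,q14 q0-a->q1 q0-b->q2 q1-a->q3 q1-b->q4 q2-a->q5 q2-b->q6 q3-a->q7 q3-b->q8 q4-a->q9 q4-b->q10 q5-a->q11 q5-b->q12 q6-a->q13 q6-b->q14 q7-a->q7 q7-b->q8 q8-a->q9 q8-b->q10 q9-a->q11 q9-b->q12 q10-a->q13 q10-b->q14 q11-a->q7 q11-b->q8 q12-a->q9 q12-b->q10 q13-a->q11 q13-b->q12 q14-a->q13 q14-b->q14

A DFA must remember the last 3 symbols (since which symbol is third-to-last isn't known until the input ends). Use one state per possible window of the last ≤3 symbols; accept from those whose window starts with `b`.
15 states suffice.
          a    b  
>  q0     q1   q2 
   q1     q3   q4 
   q2     q5   q6 
   q3     q7   q8 
   q4     q9  q10 
   q5    q11  q12 
   q6    q13  q14 
   q7     q7   q8 
   q8     q9  q10 
   q9    q11  q12 
   q10   q13  q14 
 * q11    q7   q8 
 * q12    q9  q10 
 * q13   q11  q12 
 * q14   q13  q14 
(> = start, * = accepting)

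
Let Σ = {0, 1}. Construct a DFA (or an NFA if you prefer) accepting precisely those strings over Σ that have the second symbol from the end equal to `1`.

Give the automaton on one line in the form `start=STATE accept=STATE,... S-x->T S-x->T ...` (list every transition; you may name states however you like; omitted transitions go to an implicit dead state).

A DFA must remember the last 2 symbols (since which symbol is second-to-last isn't known until the input ends). Use one state per possible window of the last ≤2 symbols; accept from those whose window starts with `1`.
        0   1  
>  q0   q1  q2 
   q1   q3  q4 
   q2   q5  q6 
   q3   q3  q4 
   q4   q5  q6 
 * q5   q3  q4 
 * q6   q5  q6 
(> = start, * = accepting)

start=q0 accept=q5,q6 q0-0->q1 q0-1->q2 q1-0->q3 q1-1->q4 q2-0->q5 q2-1->q6 q3-0->q3 q3-1->q4 q4-0->q5 q4-1->q6 q5-0->q3 q5-1->q4 q6-0->q5 q6-1->q6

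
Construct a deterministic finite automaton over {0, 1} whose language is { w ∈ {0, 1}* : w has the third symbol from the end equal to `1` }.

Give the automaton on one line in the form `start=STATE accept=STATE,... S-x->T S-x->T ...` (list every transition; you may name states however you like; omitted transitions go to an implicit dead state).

start=A accept=L,M,N,O A-0->B A-1->C B-0->D B-1->E C-0->F C-1->G D-0->H D-1->I E-0->J E-1->K F-0->L F-1->M G-0->N G-1->O H-0->H H-1->I I-0->J I-1->K J-0->L J-1->M K-0->N K-1->O L-0->H L-1->I M-0->J M-1->K N-0->L N-1->M O-0->N O-1->O

A DFA must remember the last 3 symbols (since which symbol is third-to-last isn't known until the input ends). Use one state per possible window of the last ≤3 symbols; accept from those whose window starts with `1`.
With 15 states:
       0  1 
>  A   B  C 
   B   D  E 
   C   F  G 
   D   H  I 
   E   J  K 
   F   L  M 
   G   N  O 
   H   H  I 
   I   J  K 
   J   L  M 
   K   N  O 
 * L   H  I 
 * M   J  K 
 * N   L  M 
 * O   N  O 
(> = start, * = accepting)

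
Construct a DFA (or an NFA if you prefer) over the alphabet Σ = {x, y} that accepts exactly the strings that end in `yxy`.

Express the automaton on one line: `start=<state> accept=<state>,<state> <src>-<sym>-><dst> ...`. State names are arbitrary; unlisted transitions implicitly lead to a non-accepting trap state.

Let each state record the length of the longest suffix of the input read so far that is also a prefix of `yxy`. q1 means the last symbol is `y`; q2 means the last 2 symbols are `yx`; q3 means the last 3 symbols are `yxy`. Accept only at q3, where the string currently ends in `yxy`.
        x   y  
>  q0   q0  q1 
   q1   q2  q1 
   q2   q0  q3 
 * q3   q2  q1 
(> = start, * = accepting)

start=q0 accept=q3 q0-x->q0 q0-y->q1 q1-x->q2 q1-y->q1 q2-x->q0 q2-y->q3 q3-x->q2 q3-y->q1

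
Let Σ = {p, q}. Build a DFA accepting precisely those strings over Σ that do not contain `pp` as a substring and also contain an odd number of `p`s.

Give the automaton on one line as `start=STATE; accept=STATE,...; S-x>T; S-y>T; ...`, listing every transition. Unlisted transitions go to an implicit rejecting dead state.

Handle the two conditions separately and then intersect. The first has 3 states tracking partial matches of the forbidden pattern `pp`; the second has 2 states tracking the count of `p`s modulo 2. A product state is a pair (one from each), accepting exactly when both do. Equivalent product states are then merged.
A 5-state machine:
        p   q  
>  s0   s1  s0 
 * s1   s2  s3 
   s2   s2  s2 
 * s3   s4  s3 
   s4   s2  s0 
(> = start, * = accepting)

start=s0; accept=s1,s3; s0-p>s1; s0-q>s0; s1-p>s2; s1-q>s3; s2-p>s2; s2-q>s2; s3-p>s4; s3-q>s3; s4-p>s2; s4-q>s0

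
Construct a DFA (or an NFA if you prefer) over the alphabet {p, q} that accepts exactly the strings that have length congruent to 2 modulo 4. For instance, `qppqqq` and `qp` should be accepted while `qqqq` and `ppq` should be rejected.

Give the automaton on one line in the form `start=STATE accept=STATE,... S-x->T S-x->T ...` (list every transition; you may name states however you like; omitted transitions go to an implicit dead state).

Only the length mod 4 matters, so use a 4-cycle: from any state, every input symbol moves to the next state, wrapping S3 back to S0. Mark S2 accepting.
With 4 states:
        p   q  
>  S0   S1  S1 
   S1   S2  S2 
 * S2   S3  S3 
   S3   S0  S0 
(> = start, * = accepting)

start=S0 accept=S2 S0-p->S1 S0-q->S1 S1-p->S2 S1-q->S2 S2-p->S3 S2-q->S3 S3-p->S0 S3-q->S0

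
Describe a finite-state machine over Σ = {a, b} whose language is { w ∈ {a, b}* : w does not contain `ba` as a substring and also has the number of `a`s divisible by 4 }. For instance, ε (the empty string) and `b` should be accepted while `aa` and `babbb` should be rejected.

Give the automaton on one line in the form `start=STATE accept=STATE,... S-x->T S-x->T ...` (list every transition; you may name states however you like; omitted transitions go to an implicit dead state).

start=S0 accept=S0,S2 S0-a->S1 S0-b->S2 S1-a->S3 S1-b->S4 S2-a->S4 S2-b->S2 S3-a->S5 S3-b->S4 S4-a->S4 S4-b->S4 S5-a->S0 S5-b->S4

Handle the two conditions separately and then intersect. The first has 3 states tracking partial matches of the forbidden pattern `ba`; the second has 4 states tracking the count of `a`s modulo 4. A product state is a pair (one from each), accepting exactly when both do. After merging equivalent states the machine shrinks.
A 6-state machine:
        a   b  
>* S0   S1  S2 
   S1   S3  S4 
 * S2   S4  S2 
   S3   S5  S4 
   S4   S4  S4 
   S5   S0  S4 
(> = start, * = accepting)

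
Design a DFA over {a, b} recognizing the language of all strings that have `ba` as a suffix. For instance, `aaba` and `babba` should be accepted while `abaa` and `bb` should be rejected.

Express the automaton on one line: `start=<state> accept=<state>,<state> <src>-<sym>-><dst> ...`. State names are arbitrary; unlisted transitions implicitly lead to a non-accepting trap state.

Remember how much of `ba` the current input suffix matches. State q0 means no match yet; q1 means the last symbol is `b`; q2 means the last 2 symbols are `ba`. Only q2 accepts. On a mismatch, fall back to the longest proper suffix that is still a prefix of `ba`.
A 3-state machine:
        a   b  
>  q0   q0  q1 
   q1   q2  q1 
 * q2   q0  q1 
(> = start, * = accepting)

start=q0 accept=q2 q0-a->q0 q0-b->q1 q1-a->q2 q1-b->q1 q2-a->q0 q2-b->q1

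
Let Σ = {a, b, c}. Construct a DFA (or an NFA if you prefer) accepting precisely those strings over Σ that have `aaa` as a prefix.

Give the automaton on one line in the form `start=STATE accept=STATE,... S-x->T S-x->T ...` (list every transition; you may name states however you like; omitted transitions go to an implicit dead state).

start=q0 accept=q3 q0-a->q1 q0-b->q4 q0-c->q4 q1-a->q2 q1-b->q4 q1-c->q4 q2-a->q3 q2-b->q4 q2-c->q4 q3-a->q3 q3-b->q3 q3-c->q3 q4-a->q4 q4-b->q4 q4-c->q4

Walk along `aaa` while the input agrees: from q0 take `a` to q1, and so on. Any deviation drops to the rejecting sink q4. Once q3 is reached the prefix is confirmed and every continuation is accepted.
A 5-state machine:
        a   b   c  
>  q0   q1  q4  q4 
   q1   q2  q4  q4 
   q2   q3  q4  q4 
 * q3   q3  q3  q3 
   q4   q4  q4  q4 
(> = start, * = accepting)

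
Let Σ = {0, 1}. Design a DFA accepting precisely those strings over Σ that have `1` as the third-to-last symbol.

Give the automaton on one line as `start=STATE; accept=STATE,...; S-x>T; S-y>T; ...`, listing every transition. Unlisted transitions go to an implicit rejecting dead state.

start=A; accept=L,M,N,O; A-0>B; A-1>C; B-0>D; B-1>E; C-0>F; C-1>G; D-0>H; D-1>I; E-0>J; E-1>K; F-0>L; F-1>M; G-0>N; G-1>O; H-0>H; H-1>I; I-0>J; I-1>K; J-0>L; J-1>M; K-0>N; K-1>O; L-0>H; L-1>I; M-0>J; M-1>K; N-0>L; N-1>M; O-0>N; O-1>O

A DFA must remember the last 3 symbols (since which symbol is third-to-last isn't known until the input ends). Use one state per possible window of the last ≤3 symbols; accept from those whose window starts with `1`.
15 states suffice.
       0  1 
>  A   B  C 
   B   D  E 
   C   F  G 
   D   H  I 
   E   J  K 
   F   L  M 
   G   N  O 
   H   H  I 
   I   J  K 
   J   L  M 
   K   N  O 
 * L   H  I 
 * M   J  K 
 * N   L  M 
 * O   N  O 
(> = start, * = accepting)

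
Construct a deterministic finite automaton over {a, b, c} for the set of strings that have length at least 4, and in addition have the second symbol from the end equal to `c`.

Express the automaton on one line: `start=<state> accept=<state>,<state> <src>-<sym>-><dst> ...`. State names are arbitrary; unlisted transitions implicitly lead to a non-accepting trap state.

Build one automaton per condition and run them in lockstep. The first has 6 states tracking the input length, saturating at 5; the second has 13 states tracking the last 2 symbols read. A product state is a pair (one from each), accepting exactly when both do. After merging equivalent states the machine shrinks.
With 6 states:
        a   b   c  
>  q0   q1  q1  q1 
   q1   q2  q2  q2 
   q2   q2  q2  q3 
   q3   q4  q4  q5 
 * q4   q2  q2  q3 
 * q5   q4  q4  q5 
(> = start, * = accepting)

start=q0 accept=q4,q5 q0-a->q1 q0-b->q1 q0-c->q1 q1-a->q2 q1-b->q2 q1-c->q2 q2-a->q2 q2-b->q2 q2-c->q3 q3-a->q4 q3-b->q4 q3-c->q5 q4-a->q2 q4-b->q2 q4-c->q3 q5-a->q4 q5-b->q4 q5-c->q5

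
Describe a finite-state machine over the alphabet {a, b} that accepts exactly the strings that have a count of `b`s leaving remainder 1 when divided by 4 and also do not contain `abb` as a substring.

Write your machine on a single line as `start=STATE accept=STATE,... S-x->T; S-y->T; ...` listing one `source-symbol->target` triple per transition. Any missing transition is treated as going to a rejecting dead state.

Handle the two conditions separately and then intersect. One (4 states) tracks the count of `b`s modulo 4; the other (4 states) tracks partial matches of the forbidden pattern `abb`. Each combined state is a pair, one component from each; accept when both components accept.
16 states suffice.
          a    b  
>  s0     s1   s2 
   s1     s1   s3 
 * s2     s4   s5 
 * s3     s4   s6 
 * s4     s4   s7 
   s5     s8   s9 
   s6     s6  s10 
   s7     s8  s10 
   s8     s8  s11 
   s9    s12   s0 
   s10   s10  s13 
   s11   s12  s13 
   s12   s12  s14 
   s13   s13  s15 
   s14    s1  s15 
   s15   s15   s6 
(> = start, * = accepting)

start=s0; accept=s2,s3,s4; s0-a->s1; s0-b->s2; s1-a->s1; s1-b->s3; s2-a->s4; s2-b->s5; s3-a->s4; s3-b->s6; s4-a->s4; s4-b->s7; s5-a->s8; s5-b->s9; s6-a->s6; s6-b->s10; s7-a->s8; s7-b->s10; s8-a->s8; s8-b->s11; s9-a->s12; s9-b->s0; s10-a->s10; s10-b->s13; s11-a->s12; s11-b->s13; s12-a->s12; s12-b->s14; s13-a->s13; s13-b->s15; s14-a->s1; s14-b->s15; s15-a->s15; s15-b->s6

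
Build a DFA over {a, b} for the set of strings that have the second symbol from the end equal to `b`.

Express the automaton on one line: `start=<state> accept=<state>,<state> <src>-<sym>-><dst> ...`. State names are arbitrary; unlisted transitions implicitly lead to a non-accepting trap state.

start=S0 accept=S5,S6 S0-a->S1 S0-b->S2 S1-a->S3 S1-b->S4 S2-a->S5 S2-b->S6 S3-a->S3 S3-b->S4 S4-a->S5 S4-b->S6 S5-a->S3 S5-b->S4 S6-a->S5 S6-b->S6

A DFA must remember the last 2 symbols (since which symbol is second-to-last isn't known until the input ends). Use one state per possible window of the last ≤2 symbols; accept from those whose window starts with `b`.
A 7-state machine:
        a   b  
>  S0   S1  S2 
   S1   S3  S4 
   S2   S5  S6 
   S3   S3  S4 
   S4   S5  S6 
 * S5   S3  S4 
 * S6   S5  S6 
(> = start, * = accepting)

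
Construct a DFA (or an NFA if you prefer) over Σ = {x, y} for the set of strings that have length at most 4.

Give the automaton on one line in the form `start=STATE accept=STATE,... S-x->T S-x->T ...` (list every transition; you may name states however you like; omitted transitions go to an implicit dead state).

Count input length up to 5: every symbol moves from S0 toward S5, which means 'more than 4' and absorbs. Accept from {S0, S1, S2, S3, S4}.
        x   y  
>* S0   S1  S1 
 * S1   S2  S2 
 * S2   S3  S3 
 * S3   S4  S4 
 * S4   S5  S5 
   S5   S5  S5 
(> = start, * = accepting)

start=S0 accept=S0,S1,S2,S3,S4 S0-x->S1 S0-y->S1 S1-x->S2 S1-y->S2 S2-x->S3 S2-y->S3 S3-x->S4 S3-y->S4 S4-x->S5 S4-y->S5 S5-x->S5 S5-y->S5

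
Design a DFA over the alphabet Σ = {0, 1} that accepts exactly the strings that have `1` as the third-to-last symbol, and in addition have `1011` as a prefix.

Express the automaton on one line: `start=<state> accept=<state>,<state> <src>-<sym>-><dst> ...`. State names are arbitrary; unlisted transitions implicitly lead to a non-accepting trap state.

Build one automaton per condition and run them in lockstep. One (15 states) tracks the last 3 symbols read; the other (6 states) tracks whether the input so far still matches the prefix `1011`. Each combined state is a pair, one component from each; accept when both components accept. After merging equivalent states the machine shrinks.
A 13-state machine:
          0    1  
>  s0     s1   s2 
   s1     s1   s1 
   s2     s3   s1 
   s3     s1   s4 
   s4     s1   s5 
   s5     s6   s7 
 * s6     s8   s9 
 * s7     s6   s7 
 * s8    s10  s11 
 * s9    s12   s5 
   s10   s10  s11 
   s11   s12   s5 
   s12    s8   s9 
(> = start, * = accepting)

start=s0 accept=s6,s7,s8,s9 s0-0->s1 s0-1->s2 s1-0->s1 s1-1->s1 s2-0->s3 s2-1->s1 s3-0->s1 s3-1->s4 s4-0->s1 s4-1->s5 s5-0->s6 s5-1->s7 s6-0->s8 s6-1->s9 s7-0->s6 s7-1->s7 s8-0->s10 s8-1->s11 s9-0->s12 s9-1->s5 s10-0->s10 s10-1->s11 s11-0->s12 s11-1->s5 s12-0->s8 s12-1->s9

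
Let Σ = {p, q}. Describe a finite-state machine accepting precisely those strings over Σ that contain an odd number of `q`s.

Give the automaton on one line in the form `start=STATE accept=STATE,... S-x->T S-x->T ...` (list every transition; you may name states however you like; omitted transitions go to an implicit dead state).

start=A accept=B A-p->A A-q->B B-p->B B-q->A

The only thing that matters is how many `q`s have appeared, reduced mod 2. Use one state per residue: A for 0, …, B for 1. Reading `q` moves to the next residue; anything else stays put. B is accepting.
2 states suffice.
       p  q 
>  A   A  B 
 * B   B  A 
(> = start, * = accepting)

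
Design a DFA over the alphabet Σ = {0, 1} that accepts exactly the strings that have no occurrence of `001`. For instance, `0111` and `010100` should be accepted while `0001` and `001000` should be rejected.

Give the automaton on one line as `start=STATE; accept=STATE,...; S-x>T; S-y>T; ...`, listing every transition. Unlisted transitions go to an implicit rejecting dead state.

start=S0; accept=S0,S1,S2; S0-0>S1; S0-1>S0; S1-0>S2; S1-1>S0; S2-0>S2; S2-1>S3; S3-0>S3; S3-1>S3

This is the complement of 'contains `001`'. Use the same substring-matching states — S0 through S3 holding how much of `001` has just been matched — but flip the accepting set: everything except the trap S3 accepts.
With 4 states:
        0   1  
>* S0   S1  S0 
 * S1   S2  S0 
 * S2   S2  S3 
   S3   S3  S3 
(> = start, * = accepting)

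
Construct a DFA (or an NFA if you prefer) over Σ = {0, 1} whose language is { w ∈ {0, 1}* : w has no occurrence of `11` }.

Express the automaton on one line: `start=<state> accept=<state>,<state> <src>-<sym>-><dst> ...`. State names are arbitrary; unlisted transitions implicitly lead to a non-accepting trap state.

Track partial matches of the forbidden pattern `11`. State C is a dead state reached once `11` has occurred; every other state accepts. A means no part of `11` is currently matched.
       0  1 
>* A   A  B 
 * B   A  C 
   C   C  C 
(> = start, * = accepting)

start=A accept=A,B A-0->A A-1->B B-0->A B-1->C C-0->C C-1->C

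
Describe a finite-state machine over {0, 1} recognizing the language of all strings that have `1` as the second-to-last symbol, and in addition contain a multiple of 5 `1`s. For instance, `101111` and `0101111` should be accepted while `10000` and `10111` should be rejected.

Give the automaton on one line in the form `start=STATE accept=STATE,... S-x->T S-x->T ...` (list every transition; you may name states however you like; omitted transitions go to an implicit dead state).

start=q0 accept=q6,q8 q0-0->q0 q0-1->q1 q1-0->q1 q1-1->q2 q2-0->q2 q2-1->q3 q3-0->q3 q3-1->q4 q4-0->q5 q4-1->q6 q5-0->q5 q5-1->q7 q6-0->q8 q6-1->q1 q7-0->q8 q7-1->q1 q8-0->q0 q8-1->q1

Build one automaton per condition and run them in lockstep. One (7 states) tracks the last 2 symbols read; the other (5 states) tracks the count of `1`s modulo 5. Each combined state is a pair, one component from each; accept when both components accept. Equivalent product states are then merged.
A 9-state machine:
        0   1  
>  q0   q0  q1 
   q1   q1  q2 
   q2   q2  q3 
   q3   q3  q4 
   q4   q5  q6 
   q5   q5  q7 
 * q6   q8  q1 
   q7   q8  q1 
 * q8   q0  q1 
(> = start, * = accepting)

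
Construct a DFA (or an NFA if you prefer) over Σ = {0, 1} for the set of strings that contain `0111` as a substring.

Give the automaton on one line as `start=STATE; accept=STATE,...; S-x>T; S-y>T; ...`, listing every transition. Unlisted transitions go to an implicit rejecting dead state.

Track how much of `0111` has been matched so far: state A is no progress, E is the absorbing accept state reached once `0111` has occurred. Intermediate states record partial matches; on a mismatch, fall back to the longest reusable overlap.
       0  1 
>  A   B  A 
   B   B  C 
   C   B  D 
   D   B  E 
 * E   E  E 
(> = start, * = accepting)

start=A; accept=E; A-0>B; A-1>A; B-0>B; B-1>C; C-0>B; C-1>D; D-0>B; D-1>E; E-0>E; E-1>E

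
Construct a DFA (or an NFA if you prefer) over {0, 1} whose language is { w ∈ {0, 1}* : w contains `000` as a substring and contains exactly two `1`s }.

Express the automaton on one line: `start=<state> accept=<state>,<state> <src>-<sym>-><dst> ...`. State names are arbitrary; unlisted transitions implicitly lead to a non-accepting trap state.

start=q0 accept=q12 q0-0->q1 q0-1->q2 q1-0->q3 q1-1->q2 q2-0->q4 q2-1->q5 q3-0->q6 q3-1->q2 q4-0->q7 q4-1->q5 q5-0->q8 q5-1->q9 q6-0->q6 q6-1->q10 q7-0->q10 q7-1->q5 q8-0->q11 q8-1->q9 q9-0->q9 q9-1->q9 q10-0->q10 q10-1->q12 q11-0->q12 q11-1->q9 q12-0->q12 q12-1->q9

Build one automaton per condition and run them in lockstep. The first has 4 states tracking whether and how much of `000` has been seen; the second has 4 states tracking the count of `1`s, saturating at 3. A product state is a pair (one from each), accepting exactly when both do. Minimizing collapses redundant product states.
13 states suffice.
          0    1  
>  q0     q1   q2 
   q1     q3   q2 
   q2     q4   q5 
   q3     q6   q2 
   q4     q7   q5 
   q5     q8   q9 
   q6     q6  q10 
   q7    q10   q5 
   q8    q11   q9 
   q9     q9   q9 
   q10   q10  q12 
   q11   q12   q9 
 * q12   q12   q9 
(> = start, * = accepting)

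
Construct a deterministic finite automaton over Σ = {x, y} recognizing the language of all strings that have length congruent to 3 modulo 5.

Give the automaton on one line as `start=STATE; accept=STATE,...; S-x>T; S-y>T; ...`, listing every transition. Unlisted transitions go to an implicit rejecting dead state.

Only the length mod 5 matters, so use a 5-cycle: from any state, every input symbol moves to the next state, wrapping q4 back to q0. Mark q3 accepting.
5 states suffice.
        x   y  
>  q0   q1  q1 
   q1   q2  q2 
   q2   q3  q3 
 * q3   q4  q4 
   q4   q0  q0 
(> = start, * = accepting)

start=q0; accept=q3; q0-x>q1; q0-y>q1; q1-x>q2; q1-y>q2; q2-x>q3; q2-y>q3; q3-x>q4; q3-y>q4; q4-x>q0; q4-y>q0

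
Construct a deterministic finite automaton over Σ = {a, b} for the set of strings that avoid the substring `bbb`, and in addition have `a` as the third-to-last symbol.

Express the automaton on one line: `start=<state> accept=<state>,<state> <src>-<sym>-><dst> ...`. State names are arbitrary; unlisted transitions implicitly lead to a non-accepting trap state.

Build one automaton per condition and run them in lockstep. One (4 states) tracks partial matches of the forbidden pattern `bbb`; the other (15 states) tracks the last 3 symbols read. Each combined state is a pair, one component from each; accept when both components accept. Equivalent product states are then merged.
          a    b  
>  S0     S1   S2 
   S1     S3   S4 
   S2     S1   S5 
   S3     S6   S7 
   S4     S8   S9 
   S5     S1  S10 
 * S6     S6   S7 
 * S7     S8   S9 
 * S8     S3   S4 
 * S9     S1  S10 
   S10   S10  S10 
(> = start, * = accepting)

start=S0 accept=S6,S7,S8,S9 S0-a->S1 S0-b->S2 S1-a->S3 S1-b->S4 S2-a->S1 S2-b->S5 S3-a->S6 S3-b->S7 S4-a->S8 S4-b->S9 S5-a->S1 S5-b->S10 S6-a->S6 S6-b->S7 S7-a->S8 S7-b->S9 S8-a->S3 S8-b->S4 S9-a->S1 S9-b->S10 S10-a->S10 S10-b->S10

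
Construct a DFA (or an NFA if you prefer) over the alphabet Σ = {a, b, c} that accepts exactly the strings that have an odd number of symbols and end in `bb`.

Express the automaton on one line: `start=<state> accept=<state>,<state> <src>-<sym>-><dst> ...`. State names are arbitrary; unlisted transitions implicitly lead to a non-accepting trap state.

start=q0 accept=q5 q0-a->q1 q0-b->q2 q0-c->q1 q1-a->q0 q1-b->q3 q1-c->q0 q2-a->q0 q2-b->q4 q2-c->q0 q3-a->q1 q3-b->q5 q3-c->q1 q4-a->q1 q4-b->q5 q4-c->q1 q5-a->q0 q5-b->q4 q5-c->q0

Handle the two conditions separately and then intersect. One (2 states) tracks the input length modulo 2; the other (3 states) tracks how much of the suffix `bb` has currently been matched. Each combined state is a pair, one component from each; accept when both components accept.
A 6-state machine:
        a   b   c  
>  q0   q1  q2  q1 
   q1   q0  q3  q0 
   q2   q0  q4  q0 
   q3   q1  q5  q1 
   q4   q1  q5  q1 
 * q5   q0  q4  q0 
(> = start, * = accepting)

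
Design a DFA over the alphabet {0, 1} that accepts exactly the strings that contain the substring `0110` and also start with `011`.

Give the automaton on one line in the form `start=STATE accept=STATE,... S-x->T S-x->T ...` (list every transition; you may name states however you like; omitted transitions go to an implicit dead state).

Run two small machines in parallel and take their product. The first has 5 states tracking whether and how much of `0110` has been seen; the second has 5 states tracking whether the input so far still matches the prefix `011`. A product state is a pair (one from each), accepting exactly when both do. Minimizing collapses redundant product states.
With 9 states:
        0   1  
>  q0   q1  q2 
   q1   q2  q3 
   q2   q2  q2 
   q3   q2  q4 
   q4   q5  q6 
 * q5   q5  q5 
   q6   q7  q6 
   q7   q7  q8 
   q8   q7  q4 
(> = start, * = accepting)

start=q0 accept=q5 q0-0->q1 q0-1->q2 q1-0->q2 q1-1->q3 q2-0->q2 q2-1->q2 q3-0->q2 q3-1->q4 q4-0->q5 q4-1->q6 q5-0->q5 q5-1->q5 q6-0->q7 q6-1->q6 q7-0->q7 q7-1->q8 q8-0->q7 q8-1->q4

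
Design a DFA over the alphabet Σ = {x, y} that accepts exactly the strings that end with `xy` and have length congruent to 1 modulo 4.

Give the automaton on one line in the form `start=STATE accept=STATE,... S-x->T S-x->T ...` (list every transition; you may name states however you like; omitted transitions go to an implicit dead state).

Handle the two conditions separately and then intersect. One (3 states) tracks how much of the suffix `xy` has currently been matched; the other (4 states) tracks the input length modulo 4. Each combined state is a pair, one component from each; accept when both components accept. Equivalent product states are then merged.
A 6-state machine:
        x   y  
>  s0   s1  s1 
   s1   s2  s2 
   s2   s3  s3 
   s3   s4  s0 
   s4   s1  s5 
 * s5   s2  s2 
(> = start, * = accepting)

start=s0 accept=s5 s0-x->s1 s0-y->s1 s1-x->s2 s1-y->s2 s2-x->s3 s2-y->s3 s3-x->s4 s3-y->s0 s4-x->s1 s4-y->s5 s5-x->s2 s5-y->s2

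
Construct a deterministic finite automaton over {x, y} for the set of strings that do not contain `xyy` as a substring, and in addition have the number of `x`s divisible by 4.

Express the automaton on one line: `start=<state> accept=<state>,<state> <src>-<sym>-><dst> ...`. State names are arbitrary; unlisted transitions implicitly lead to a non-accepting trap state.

start=A accept=A,H,J A-x->B A-y->A B-x->C B-y->D C-x->E C-y->F D-x->C D-y->G E-x->H E-y->I F-x->E F-y->G G-x->G G-y->G H-x->B H-y->J I-x->H I-y->G J-x->B J-y->G

Run two small machines in parallel and take their product. The first has 4 states tracking partial matches of the forbidden pattern `xyy`; the second has 4 states tracking the count of `x`s modulo 4. A product state is a pair (one from each), accepting exactly when both do. Equivalent product states are then merged.
       x  y 
>* A   B  A 
   B   C  D 
   C   E  F 
   D   C  G 
   E   H  I 
   F   E  G 
   G   G  G 
 * H   B  J 
   I   H  G 
 * J   B  G 
(> = start, * = accepting)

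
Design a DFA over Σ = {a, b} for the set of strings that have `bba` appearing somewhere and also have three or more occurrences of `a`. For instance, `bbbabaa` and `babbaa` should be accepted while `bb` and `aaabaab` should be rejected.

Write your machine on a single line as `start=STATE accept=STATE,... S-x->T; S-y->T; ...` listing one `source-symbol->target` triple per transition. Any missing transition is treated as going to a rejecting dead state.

start=q0; accept=q9; q0-a->q1; q0-b->q2; q1-a->q3; q1-b->q4; q2-a->q1; q2-b->q5; q3-a->q3; q3-b->q6; q4-a->q3; q4-b->q7; q5-a->q7; q5-b->q5; q6-a->q3; q6-b->q8; q7-a->q8; q7-b->q7; q8-a->q9; q8-b->q8; q9-a->q9; q9-b->q9

Run two small machines in parallel and take their product. The first has 4 states tracking whether and how much of `bba` has been seen; the second has 5 states tracking the count of `a`s, saturating at 4. A product state is a pair (one from each), accepting exactly when both do. Equivalent product states are then merged.
A 10-state machine:
        a   b  
>  q0   q1  q2 
   q1   q3  q4 
   q2   q1  q5 
   q3   q3  q6 
   q4   q3  q7 
   q5   q7  q5 
   q6   q3  q8 
   q7   q8  q7 
   q8   q9  q8 
 * q9   q9  q9 
(> = start, * = accepting)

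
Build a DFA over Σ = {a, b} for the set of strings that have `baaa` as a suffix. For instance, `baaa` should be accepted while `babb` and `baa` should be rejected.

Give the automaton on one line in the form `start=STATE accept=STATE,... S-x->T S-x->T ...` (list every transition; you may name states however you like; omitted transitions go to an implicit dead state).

Remember how much of `baaa` the current input suffix matches. State s0 means no match yet; s1 means the last symbol is `b`; s2 means the last 2 symbols are `ba`; s3 means the last 3 symbols are `baa`; s4 means the last 4 symbols are `baaa`. Only s4 accepts. On a mismatch, fall back to the longest proper suffix that is still a prefix of `baaa`.
With 5 states:
        a   b  
>  s0   s0  s1 
   s1   s2  s1 
   s2   s3  s1 
   s3   s4  s1 
 * s4   s0  s1 
(> = start, * = accepting)

start=s0 accept=s4 s0-a->s0 s0-b->s1 s1-a->s2 s1-b->s1 s2-a->s3 s2-b->s1 s3-a->s4 s3-b->s1 s4-a->s0 s4-b->s1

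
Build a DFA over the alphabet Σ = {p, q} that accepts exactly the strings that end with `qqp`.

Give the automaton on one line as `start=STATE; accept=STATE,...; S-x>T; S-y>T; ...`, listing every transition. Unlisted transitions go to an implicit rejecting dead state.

start=S0; accept=S3; S0-p>S0; S0-q>S1; S1-p>S0; S1-q>S2; S2-p>S3; S2-q>S2; S3-p>S0; S3-q>S1

Remember how much of `qqp` the current input suffix matches. State S0 means no match yet; S1 means the last symbol is `q`; S2 means the last 2 symbols are `qq`; S3 means the last 3 symbols are `qqp`. Only S3 accepts. On a mismatch, fall back to the longest proper suffix that is still a prefix of `qqp`.
A 4-state machine:
        p   q  
>  S0   S0  S1 
   S1   S0  S2 
   S2   S3  S2 
 * S3   S0  S1 
(> = start, * = accepting)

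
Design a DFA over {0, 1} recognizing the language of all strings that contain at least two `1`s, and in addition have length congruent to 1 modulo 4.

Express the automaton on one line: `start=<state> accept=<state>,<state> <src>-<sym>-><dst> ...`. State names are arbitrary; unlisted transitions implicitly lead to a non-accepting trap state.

start=q0 accept=q11 q0-0->q1 q0-1->q2 q1-0->q3 q1-1->q4 q2-0->q4 q2-1->q5 q3-0->q6 q3-1->q7 q4-0->q7 q4-1->q8 q5-0->q8 q5-1->q8 q6-0->q0 q6-1->q9 q7-0->q9 q7-1->q10 q8-0->q10 q8-1->q10 q9-0->q2 q9-1->q11 q10-0->q11 q10-1->q11 q11-0->q5 q11-1->q5

Handle the two conditions separately and then intersect. One (4 states) tracks the count of `1`s, saturating at 3; the other (4 states) tracks the input length modulo 4. Each combined state is a pair, one component from each; accept when both components accept. Equivalent product states are then merged.
12 states suffice.
          0    1  
>  q0     q1   q2 
   q1     q3   q4 
   q2     q4   q5 
   q3     q6   q7 
   q4     q7   q8 
   q5     q8   q8 
   q6     q0   q9 
   q7     q9  q10 
   q8    q10  q10 
   q9     q2  q11 
   q10   q11  q11 
 * q11    q5   q5 
(> = start, * = accepting)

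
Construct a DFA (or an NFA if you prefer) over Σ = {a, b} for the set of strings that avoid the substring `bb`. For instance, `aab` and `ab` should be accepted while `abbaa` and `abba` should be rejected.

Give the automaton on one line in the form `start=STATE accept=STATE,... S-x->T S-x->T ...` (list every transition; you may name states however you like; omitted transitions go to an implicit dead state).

start=q0 accept=q0,q1 q0-a->q0 q0-b->q1 q1-a->q0 q1-b->q2 q2-a->q2 q2-b->q2

This is the complement of 'contains `bb`'. Use the same substring-matching states — q0 through q2 holding how much of `bb` has just been matched — but flip the accepting set: everything except the trap q2 accepts.
With 3 states:
        a   b  
>* q0   q0  q1 
 * q1   q0  q2 
   q2   q2  q2 
(> = start, * = accepting)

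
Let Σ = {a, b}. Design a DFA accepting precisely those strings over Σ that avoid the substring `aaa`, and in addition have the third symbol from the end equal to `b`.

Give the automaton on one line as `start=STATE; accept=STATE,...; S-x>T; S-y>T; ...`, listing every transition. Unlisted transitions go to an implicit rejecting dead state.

start=s0; accept=s7,s8,s9,s10; s0-a>s1; s0-b>s2; s1-a>s3; s1-b>s2; s2-a>s4; s2-b>s5; s3-a>s6; s3-b>s2; s4-a>s7; s4-b>s8; s5-a>s9; s5-b>s10; s6-a>s6; s6-b>s6; s7-a>s6; s7-b>s2; s8-a>s4; s8-b>s5; s9-a>s7; s9-b>s8; s10-a>s9; s10-b>s10

Handle the two conditions separately and then intersect. The first has 4 states tracking partial matches of the forbidden pattern `aaa`; the second has 15 states tracking the last 3 symbols read. A product state is a pair (one from each), accepting exactly when both do. Equivalent product states are then merged.
An 11-state machine:
          a    b  
>  s0     s1   s2 
   s1     s3   s2 
   s2     s4   s5 
   s3     s6   s2 
   s4     s7   s8 
   s5     s9  s10 
   s6     s6   s6 
 * s7     s6   s2 
 * s8     s4   s5 
 * s9     s7   s8 
 * s10    s9  s10 
(> = start, * = accepting)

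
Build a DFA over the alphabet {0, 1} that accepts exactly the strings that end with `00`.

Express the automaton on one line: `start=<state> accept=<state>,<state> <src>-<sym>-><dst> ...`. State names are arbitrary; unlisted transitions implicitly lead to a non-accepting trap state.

start=A accept=C A-0->B A-1->A B-0->C B-1->A C-0->C C-1->A

Let each state record the length of the longest suffix of the input read so far that is also a prefix of `00`. B means the last symbol is `0`; C means the last 2 symbols are `00`. Accept only at C, where the string currently ends in `00`.
       0  1 
>  A   B  A 
   B   C  A 
 * C   C  A 
(> = start, * = accepting)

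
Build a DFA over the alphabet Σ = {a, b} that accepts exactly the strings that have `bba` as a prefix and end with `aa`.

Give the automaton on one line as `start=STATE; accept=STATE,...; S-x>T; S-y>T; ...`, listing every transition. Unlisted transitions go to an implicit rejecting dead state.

start=s0; accept=s5; s0-a>s1; s0-b>s2; s1-a>s1; s1-b>s1; s2-a>s1; s2-b>s3; s3-a>s4; s3-b>s1; s4-a>s5; s4-b>s6; s5-a>s5; s5-b>s6; s6-a>s4; s6-b>s6

Run two small machines in parallel and take their product. One (5 states) tracks whether the input so far still matches the prefix `bba`; the other (3 states) tracks how much of the suffix `aa` has currently been matched. Each combined state is a pair, one component from each; accept when both components accept. After merging equivalent states the machine shrinks.
7 states suffice.
        a   b  
>  s0   s1  s2 
   s1   s1  s1 
   s2   s1  s3 
   s3   s4  s1 
   s4   s5  s6 
 * s5   s5  s6 
   s6   s4  s6 
(> = start, * = accepting)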